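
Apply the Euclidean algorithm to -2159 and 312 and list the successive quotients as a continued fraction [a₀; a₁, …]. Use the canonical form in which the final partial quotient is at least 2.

[-7; 12, 2, 12]

-2159 = -7·312 + 25, so a_0 = -7
312 = 12·25 + 12, so a_1 = 12
25 = 2·12 + 1, so a_2 = 2
12 = 12·1 + 0, so a_3 = 12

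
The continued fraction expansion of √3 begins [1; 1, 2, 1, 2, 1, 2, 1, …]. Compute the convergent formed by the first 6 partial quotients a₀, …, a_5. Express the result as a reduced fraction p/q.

26/15

Use the convergent recurrence hₖ = aₖ·hₖ₋₁ + hₖ₋₂ (and likewise for the denominators kₖ):
a_0 = 1: 1/1
a_1 = 1: 2/1
a_2 = 2: 5/3
a_3 = 1: 7/4
a_4 = 2: 19/11
a_5 = 1: 26/15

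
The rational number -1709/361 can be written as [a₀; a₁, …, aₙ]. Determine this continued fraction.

-1709 ÷ 361 → quotient -5, remainder 96
361 ÷ 96 → quotient 3, remainder 73
96 ÷ 73 → quotient 1, remainder 23
73 ÷ 23 → quotient 3, remainder 4
23 ÷ 4 → quotient 5, remainder 3
4 ÷ 3 → quotient 1, remainder 1
3 ÷ 1 → quotient 3, remainder 0

[-5; 3, 1, 3, 5, 1, 3]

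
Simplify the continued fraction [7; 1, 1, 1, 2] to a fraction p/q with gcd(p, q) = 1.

Compute successive convergents:
a_0 = 7: 7/1
a_1 = 1: 8/1
a_2 = 1: 15/2
a_3 = 1: 23/3
a_4 = 2: 61/8

61/8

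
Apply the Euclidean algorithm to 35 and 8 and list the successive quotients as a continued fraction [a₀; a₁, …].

35 = 4·8 + 3, so a_0 = 4
8 = 2·3 + 2, so a_1 = 2
3 = 1·2 + 1, so a_2 = 1
2 = 2·1 + 0, so a_3 = 2

[4; 2, 1, 2]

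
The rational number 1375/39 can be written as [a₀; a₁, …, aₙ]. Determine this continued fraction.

1375 = 35·39 + 10, so a_0 = 35
39 = 3·10 + 9, so a_1 = 3
10 = 1·9 + 1, so a_2 = 1
9 = 9·1 + 0, so a_3 = 9

[35; 3, 1, 9]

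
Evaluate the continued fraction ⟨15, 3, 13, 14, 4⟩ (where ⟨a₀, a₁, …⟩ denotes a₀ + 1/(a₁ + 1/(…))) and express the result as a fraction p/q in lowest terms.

35125/2292

Compute successive convergents:
a_0 = 15: 15/1
a_1 = 3: 46/3
a_2 = 13: 613/40
a_3 = 14: 8628/563
a_4 = 4: 35125/2292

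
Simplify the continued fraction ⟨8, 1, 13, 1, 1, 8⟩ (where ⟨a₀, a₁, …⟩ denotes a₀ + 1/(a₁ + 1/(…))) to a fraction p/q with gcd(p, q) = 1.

Build up convergents one term at a time:
a_0 = 8: 8/1
a_1 = 1: 9/1
a_2 = 13: 125/14
a_3 = 1: 134/15
a_4 = 1: 259/29
a_5 = 8: 2206/247

2206/247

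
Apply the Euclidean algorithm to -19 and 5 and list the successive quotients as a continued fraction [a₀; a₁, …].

Repeatedly divide and take the remainder:
-19 = -4·5 + 1, so a_0 = -4
5 = 5·1 + 0, so a_1 = 5

[-4; 5]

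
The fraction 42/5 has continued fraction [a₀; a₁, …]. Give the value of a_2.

Run the Euclidean algorithm, recording each quotient:
⌊42/5⌋ = 8, remainder 2
⌊5/2⌋ = 2, remainder 1
⌊2/1⌋ = 2, remainder 0

2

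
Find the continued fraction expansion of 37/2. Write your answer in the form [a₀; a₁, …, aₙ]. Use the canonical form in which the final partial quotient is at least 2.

⌊37/2⌋ = 18, remainder 1
⌊2/1⌋ = 2, remainder 0

[18; 2]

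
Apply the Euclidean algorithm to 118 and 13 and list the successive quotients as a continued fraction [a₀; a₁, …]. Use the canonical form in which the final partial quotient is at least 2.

118 = 9·13 + 1, so a_0 = 9
13 = 13·1 + 0, so a_1 = 13

[9; 13]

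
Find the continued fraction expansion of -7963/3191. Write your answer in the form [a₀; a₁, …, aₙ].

-7963 ÷ 3191 → quotient -3, remainder 1610
3191 ÷ 1610 → quotient 1, remainder 1581
1610 ÷ 1581 → quotient 1, remainder 29
1581 ÷ 29 → quotient 54, remainder 15
29 ÷ 15 → quotient 1, remainder 14
15 ÷ 14 → quotient 1, remainder 1
14 ÷ 1 → quotient 14, remainder 0

[-3; 1, 1, 54, 1, 1, 14]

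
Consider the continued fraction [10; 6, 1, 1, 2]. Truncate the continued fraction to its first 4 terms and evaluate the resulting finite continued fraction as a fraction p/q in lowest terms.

132/13

Start with 1.
1 + 1/(1/1) = 1 + 1/1 = 2/1
6 + 1/(2/1) = 6 + 1/2 = 13/2
10 + 1/(13/2) = 10 + 2/13 = 132/13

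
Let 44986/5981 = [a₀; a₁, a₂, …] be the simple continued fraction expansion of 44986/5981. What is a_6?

1

44986 = 7·5981 + 3119, so a_0 = 7
5981 = 1·3119 + 2862, so a_1 = 1
3119 = 1·2862 + 257, so a_2 = 1
2862 = 11·257 + 35, so a_3 = 11
257 = 7·35 + 12, so a_4 = 7
35 = 2·12 + 11, so a_5 = 2
12 = 1·11 + 1, so a_6 = 1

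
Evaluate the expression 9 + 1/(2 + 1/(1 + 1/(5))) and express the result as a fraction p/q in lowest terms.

Start with 5.
1 + 1/(5/1) = 1 + 1/5 = 6/5
2 + 1/(6/5) = 2 + 5/6 = 17/6
9 + 1/(17/6) = 9 + 6/17 = 159/17

159/17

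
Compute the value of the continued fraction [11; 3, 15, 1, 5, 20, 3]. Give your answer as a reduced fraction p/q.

202721/17898

Build up convergents one term at a time:
a_0 = 11: 11/1
a_1 = 3: 34/3
a_2 = 15: 521/46
a_3 = 1: 555/49
a_4 = 5: 3296/291
a_5 = 20: 66475/5869
a_6 = 3: 202721/17898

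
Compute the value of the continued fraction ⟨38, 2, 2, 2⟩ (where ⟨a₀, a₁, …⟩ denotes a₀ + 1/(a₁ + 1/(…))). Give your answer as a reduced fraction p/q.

Starting at the tail and folding back:
Start with 2.
2 + 1/(2/1) = 2 + 1/2 = 5/2
2 + 1/(5/2) = 2 + 2/5 = 12/5
38 + 1/(12/5) = 38 + 5/12 = 461/12

461/12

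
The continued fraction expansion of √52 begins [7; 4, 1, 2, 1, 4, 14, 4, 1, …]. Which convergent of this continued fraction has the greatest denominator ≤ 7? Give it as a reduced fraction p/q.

36/5

List convergents until the denominator exceeds the bound:
a_0 = 7: 7/1  (≤ bound)
a_1 = 4: 29/4  (≤ bound)
a_2 = 1: 36/5  (≤ bound)
a_3 = 2: 101/14  (> 7, stop)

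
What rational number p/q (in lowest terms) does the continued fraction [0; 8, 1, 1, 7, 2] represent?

Starting at the tail and folding back:
Start with 2.
7 + 1/(2/1) = 7 + 1/2 = 15/2
1 + 1/(15/2) = 1 + 2/15 = 17/15
1 + 1/(17/15) = 1 + 15/17 = 32/17
8 + 1/(32/17) = 8 + 17/32 = 273/32
0 + 1/(273/32) = 0 + 32/273 = 32/273

32/273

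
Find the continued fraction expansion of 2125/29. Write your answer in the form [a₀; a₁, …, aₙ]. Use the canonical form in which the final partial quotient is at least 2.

2125 ÷ 29 → quotient 73, remainder 8
29 ÷ 8 → quotient 3, remainder 5
8 ÷ 5 → quotient 1, remainder 3
5 ÷ 3 → quotient 1, remainder 2
3 ÷ 2 → quotient 1, remainder 1
2 ÷ 1 → quotient 2, remainder 0

[73; 3, 1, 1, 1, 2]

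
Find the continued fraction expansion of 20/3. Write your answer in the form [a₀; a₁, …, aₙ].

[6; 1, 2]

Repeatedly divide and take the remainder:
⌊20/3⌋ = 6, remainder 2
⌊3/2⌋ = 1, remainder 1
⌊2/1⌋ = 2, remainder 0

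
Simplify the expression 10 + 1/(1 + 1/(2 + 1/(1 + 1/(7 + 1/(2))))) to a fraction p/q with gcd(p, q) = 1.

a_0 = 10: 10/1
a_1 = 1: 11/1
a_2 = 2: 32/3
a_3 = 1: 43/4
a_4 = 7: 333/31
a_5 = 2: 709/66

709/66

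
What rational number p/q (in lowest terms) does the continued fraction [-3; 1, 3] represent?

Work from the innermost term outward:
Start with 3.
1 + 1/(3/1) = 1 + 1/3 = 4/3
-3 + 1/(4/3) = -3 + 3/4 = -9/4

-9/4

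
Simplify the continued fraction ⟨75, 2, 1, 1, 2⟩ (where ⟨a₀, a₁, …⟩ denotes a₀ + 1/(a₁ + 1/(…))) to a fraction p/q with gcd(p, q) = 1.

Start with 2.
1 + 1/(2/1) = 1 + 1/2 = 3/2
1 + 1/(3/2) = 1 + 2/3 = 5/3
2 + 1/(5/3) = 2 + 3/5 = 13/5
75 + 1/(13/5) = 75 + 5/13 = 980/13

980/13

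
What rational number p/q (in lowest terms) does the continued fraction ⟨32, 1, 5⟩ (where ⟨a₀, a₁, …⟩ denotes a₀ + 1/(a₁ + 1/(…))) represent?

a_0 = 32: 32/1
a_1 = 1: 33/1
a_2 = 5: 197/6

197/6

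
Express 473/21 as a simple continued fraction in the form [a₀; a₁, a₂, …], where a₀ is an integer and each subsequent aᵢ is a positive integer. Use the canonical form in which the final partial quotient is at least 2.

⌊473/21⌋ = 22, remainder 11
⌊21/11⌋ = 1, remainder 10
⌊11/10⌋ = 1, remainder 1
⌊10/1⌋ = 10, remainder 0

[22; 1, 1, 10]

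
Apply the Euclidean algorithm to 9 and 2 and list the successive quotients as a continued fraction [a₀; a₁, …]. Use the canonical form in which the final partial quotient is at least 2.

9 = 4·2 + 1, so a_0 = 4
2 = 2·1 + 0, so a_1 = 2

[4; 2]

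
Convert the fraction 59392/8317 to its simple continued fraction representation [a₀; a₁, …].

[7; 7, 11, 15, 7]

59392 = 7·8317 + 1173, so a_0 = 7
8317 = 7·1173 + 106, so a_1 = 7
1173 = 11·106 + 7, so a_2 = 11
106 = 15·7 + 1, so a_3 = 15
7 = 7·1 + 0, so a_4 = 7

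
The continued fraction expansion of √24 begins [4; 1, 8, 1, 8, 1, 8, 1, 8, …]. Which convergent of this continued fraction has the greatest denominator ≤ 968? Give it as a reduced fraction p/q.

4316/881

List convergents until the denominator exceeds the bound:
a_0 = 4: 4/1  (≤ bound)
a_1 = 1: 5/1  (≤ bound)
a_2 = 8: 44/9  (≤ bound)
a_3 = 1: 49/10  (≤ bound)
a_4 = 8: 436/89  (≤ bound)
a_5 = 1: 485/99  (≤ bound)
a_6 = 8: 4316/881  (≤ bound)
a_7 = 1: 4801/980  (> 968, stop)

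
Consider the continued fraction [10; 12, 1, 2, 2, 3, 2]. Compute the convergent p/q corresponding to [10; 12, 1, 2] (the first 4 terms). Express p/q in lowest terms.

a_0 = 10: 10/1
a_1 = 12: 121/12
a_2 = 1: 131/13
a_3 = 2: 383/38

383/38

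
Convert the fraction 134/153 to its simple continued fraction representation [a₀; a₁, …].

Repeatedly divide and take the remainder:
134 = 0·153 + 134, so a_0 = 0
153 = 1·134 + 19, so a_1 = 1
134 = 7·19 + 1, so a_2 = 7
19 = 19·1 + 0, so a_3 = 19

[0; 1, 7, 19]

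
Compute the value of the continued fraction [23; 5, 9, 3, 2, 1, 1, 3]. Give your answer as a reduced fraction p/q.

Start with 3.
1 + 1/(3/1) = 1 + 1/3 = 4/3
1 + 1/(4/3) = 1 + 3/4 = 7/4
2 + 1/(7/4) = 2 + 4/7 = 18/7
3 + 1/(18/7) = 3 + 7/18 = 61/18
9 + 1/(61/18) = 9 + 18/61 = 567/61
5 + 1/(567/61) = 5 + 61/567 = 2896/567
23 + 1/(2896/567) = 23 + 567/2896 = 67175/2896

67175/2896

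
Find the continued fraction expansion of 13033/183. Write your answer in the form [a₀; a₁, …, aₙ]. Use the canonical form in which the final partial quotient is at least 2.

13033 ÷ 183 → quotient 71, remainder 40
183 ÷ 40 → quotient 4, remainder 23
40 ÷ 23 → quotient 1, remainder 17
23 ÷ 17 → quotient 1, remainder 6
17 ÷ 6 → quotient 2, remainder 5
6 ÷ 5 → quotient 1, remainder 1
5 ÷ 1 → quotient 5, remainder 0

[71; 4, 1, 1, 2, 1, 5]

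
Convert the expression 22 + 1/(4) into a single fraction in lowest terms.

89/4

Start with 4.
22 + 1/(4/1) = 22 + 1/4 = 89/4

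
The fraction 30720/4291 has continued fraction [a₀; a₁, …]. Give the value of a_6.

30720 ÷ 4291 → quotient 7, remainder 683
4291 ÷ 683 → quotient 6, remainder 193
683 ÷ 193 → quotient 3, remainder 104
193 ÷ 104 → quotient 1, remainder 89
104 ÷ 89 → quotient 1, remainder 15
89 ÷ 15 → quotient 5, remainder 14
15 ÷ 14 → quotient 1, remainder 1

1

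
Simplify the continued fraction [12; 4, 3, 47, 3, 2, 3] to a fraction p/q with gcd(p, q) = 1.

181641/14851

Use the convergent recurrence hₖ = aₖ·hₖ₋₁ + hₖ₋₂ (and likewise for the denominators kₖ):
a_0 = 12: 12/1
a_1 = 4: 49/4
a_2 = 3: 159/13
a_3 = 47: 7522/615
a_4 = 3: 22725/1858
a_5 = 2: 52972/4331
a_6 = 3: 181641/14851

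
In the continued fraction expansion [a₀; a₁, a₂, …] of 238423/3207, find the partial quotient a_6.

8

Apply division with remainder until the remainder is 0:
238423 ÷ 3207 → quotient 74, remainder 1105
3207 ÷ 1105 → quotient 2, remainder 997
1105 ÷ 997 → quotient 1, remainder 108
997 ÷ 108 → quotient 9, remainder 25
108 ÷ 25 → quotient 4, remainder 8
25 ÷ 8 → quotient 3, remainder 1
8 ÷ 1 → quotient 8, remainder 0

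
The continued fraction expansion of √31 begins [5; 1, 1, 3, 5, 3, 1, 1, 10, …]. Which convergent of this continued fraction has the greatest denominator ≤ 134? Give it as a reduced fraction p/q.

657/118

List convergents until the denominator exceeds the bound:
a_0 = 5: 5/1  (≤ bound)
a_1 = 1: 6/1  (≤ bound)
a_2 = 1: 11/2  (≤ bound)
a_3 = 3: 39/7  (≤ bound)
a_4 = 5: 206/37  (≤ bound)
a_5 = 3: 657/118  (≤ bound)
a_6 = 1: 863/155  (> 134, stop)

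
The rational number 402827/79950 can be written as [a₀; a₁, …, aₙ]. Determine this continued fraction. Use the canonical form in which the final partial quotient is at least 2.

[5; 25, 1, 58, 5, 1, 3, 2]

⌊402827/79950⌋ = 5, remainder 3077
⌊79950/3077⌋ = 25, remainder 3025
⌊3077/3025⌋ = 1, remainder 52
⌊3025/52⌋ = 58, remainder 9
⌊52/9⌋ = 5, remainder 7
⌊9/7⌋ = 1, remainder 2
⌊7/2⌋ = 3, remainder 1
⌊2/1⌋ = 2, remainder 0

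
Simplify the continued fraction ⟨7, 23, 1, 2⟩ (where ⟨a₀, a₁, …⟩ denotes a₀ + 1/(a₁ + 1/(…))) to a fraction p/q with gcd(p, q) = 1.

500/71

Build up convergents one term at a time:
a_0 = 7: 7/1
a_1 = 23: 162/23
a_2 = 1: 169/24
a_3 = 2: 500/71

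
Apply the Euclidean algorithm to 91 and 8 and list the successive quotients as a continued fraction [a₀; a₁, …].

[11; 2, 1, 2]

91 ÷ 8 → quotient 11, remainder 3
8 ÷ 3 → quotient 2, remainder 2
3 ÷ 2 → quotient 1, remainder 1
2 ÷ 1 → quotient 2, remainder 0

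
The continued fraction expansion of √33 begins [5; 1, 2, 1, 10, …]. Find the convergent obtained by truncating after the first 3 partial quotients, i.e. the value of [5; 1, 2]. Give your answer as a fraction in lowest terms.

a_0 = 5: 5/1
a_1 = 1: 6/1
a_2 = 2: 17/3

17/3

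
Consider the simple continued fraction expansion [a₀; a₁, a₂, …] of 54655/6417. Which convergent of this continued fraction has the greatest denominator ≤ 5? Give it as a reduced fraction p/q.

17/2

List convergents until the denominator exceeds the bound:
a_0 = 8: 8/1  (≤ bound)
a_1 = 1: 9/1  (≤ bound)
a_2 = 1: 17/2  (≤ bound)
a_3 = 14: 247/29  (> 5, stop)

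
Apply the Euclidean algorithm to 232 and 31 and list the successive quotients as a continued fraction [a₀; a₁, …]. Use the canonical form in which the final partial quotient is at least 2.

[7; 2, 15]

⌊232/31⌋ = 7, remainder 15
⌊31/15⌋ = 2, remainder 1
⌊15/1⌋ = 15, remainder 0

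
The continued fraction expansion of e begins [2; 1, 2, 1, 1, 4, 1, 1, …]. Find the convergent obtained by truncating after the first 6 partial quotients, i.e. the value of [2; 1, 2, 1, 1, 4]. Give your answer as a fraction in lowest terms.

a_0 = 2: 2/1
a_1 = 1: 3/1
a_2 = 2: 8/3
a_3 = 1: 11/4
a_4 = 1: 19/7
a_5 = 4: 87/32

87/32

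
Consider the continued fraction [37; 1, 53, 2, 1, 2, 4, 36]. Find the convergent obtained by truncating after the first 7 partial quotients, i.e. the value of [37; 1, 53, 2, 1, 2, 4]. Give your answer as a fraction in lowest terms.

72279/1903

a_0 = 37: 37/1
a_1 = 1: 38/1
a_2 = 53: 2051/54
a_3 = 2: 4140/109
a_4 = 1: 6191/163
a_5 = 2: 16522/435
a_6 = 4: 72279/1903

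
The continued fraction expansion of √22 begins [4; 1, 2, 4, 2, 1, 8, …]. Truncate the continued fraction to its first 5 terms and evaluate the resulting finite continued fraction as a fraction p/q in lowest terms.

Start with 2.
4 + 1/(2/1) = 4 + 1/2 = 9/2
2 + 1/(9/2) = 2 + 2/9 = 20/9
1 + 1/(20/9) = 1 + 9/20 = 29/20
4 + 1/(29/20) = 4 + 20/29 = 136/29

136/29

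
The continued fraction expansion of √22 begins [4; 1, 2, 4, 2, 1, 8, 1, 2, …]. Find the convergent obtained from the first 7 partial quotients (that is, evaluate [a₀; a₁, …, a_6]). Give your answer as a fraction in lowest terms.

Build up convergents one term at a time:
a_0 = 4: 4/1
a_1 = 1: 5/1
a_2 = 2: 14/3
a_3 = 4: 61/13
a_4 = 2: 136/29
a_5 = 1: 197/42
a_6 = 8: 1712/365

1712/365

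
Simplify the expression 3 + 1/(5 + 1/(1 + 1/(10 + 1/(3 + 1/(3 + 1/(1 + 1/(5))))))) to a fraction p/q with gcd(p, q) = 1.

15887/5013

Start with 5.
1 + 1/(5/1) = 1 + 1/5 = 6/5
3 + 1/(6/5) = 3 + 5/6 = 23/6
3 + 1/(23/6) = 3 + 6/23 = 75/23
10 + 1/(75/23) = 10 + 23/75 = 773/75
1 + 1/(773/75) = 1 + 75/773 = 848/773
5 + 1/(848/773) = 5 + 773/848 = 5013/848
3 + 1/(5013/848) = 3 + 848/5013 = 15887/5013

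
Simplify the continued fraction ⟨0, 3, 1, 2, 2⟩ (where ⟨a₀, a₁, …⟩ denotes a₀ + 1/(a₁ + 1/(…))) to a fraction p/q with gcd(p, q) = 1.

Starting at the tail and folding back:
Start with 2.
2 + 1/(2/1) = 2 + 1/2 = 5/2
1 + 1/(5/2) = 1 + 2/5 = 7/5
3 + 1/(7/5) = 3 + 5/7 = 26/7
0 + 1/(26/7) = 0 + 7/26 = 7/26

7/26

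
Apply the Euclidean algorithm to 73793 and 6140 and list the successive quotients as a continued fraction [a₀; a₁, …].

73793 ÷ 6140 → quotient 12, remainder 113
6140 ÷ 113 → quotient 54, remainder 38
113 ÷ 38 → quotient 2, remainder 37
38 ÷ 37 → quotient 1, remainder 1
37 ÷ 1 → quotient 37, remainder 0

[12; 54, 2, 1, 37]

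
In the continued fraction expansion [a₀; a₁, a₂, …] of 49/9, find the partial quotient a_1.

2

49 ÷ 9 → quotient 5, remainder 4
9 ÷ 4 → quotient 2, remainder 1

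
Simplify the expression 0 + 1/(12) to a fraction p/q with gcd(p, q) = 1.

a_0 = 0: 0/1
a_1 = 12: 1/12

1/12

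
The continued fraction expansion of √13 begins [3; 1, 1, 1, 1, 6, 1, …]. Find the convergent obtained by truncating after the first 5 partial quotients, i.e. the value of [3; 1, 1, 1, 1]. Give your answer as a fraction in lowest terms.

Use the convergent recurrence hₖ = aₖ·hₖ₋₁ + hₖ₋₂ (and likewise for the denominators kₖ):
a_0 = 3: 3/1
a_1 = 1: 4/1
a_2 = 1: 7/2
a_3 = 1: 11/3
a_4 = 1: 18/5

18/5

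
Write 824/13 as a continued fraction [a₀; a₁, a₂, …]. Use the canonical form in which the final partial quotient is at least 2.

[63; 2, 1, 1, 2]

⌊824/13⌋ = 63, remainder 5
⌊13/5⌋ = 2, remainder 3
⌊5/3⌋ = 1, remainder 2
⌊3/2⌋ = 1, remainder 1
⌊2/1⌋ = 2, remainder 0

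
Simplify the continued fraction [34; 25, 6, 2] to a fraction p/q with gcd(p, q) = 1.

Start with 2.
6 + 1/(2/1) = 6 + 1/2 = 13/2
25 + 1/(13/2) = 25 + 2/13 = 327/13
34 + 1/(327/13) = 34 + 13/327 = 11131/327

11131/327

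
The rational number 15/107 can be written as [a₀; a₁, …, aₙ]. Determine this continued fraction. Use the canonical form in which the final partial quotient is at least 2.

15 = 0·107 + 15, so a_0 = 0
107 = 7·15 + 2, so a_1 = 7
15 = 7·2 + 1, so a_2 = 7
2 = 2·1 + 0, so a_3 = 2

[0; 7, 7, 2]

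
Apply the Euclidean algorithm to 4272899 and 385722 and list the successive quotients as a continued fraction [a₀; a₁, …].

⌊4272899/385722⌋ = 11, remainder 29957
⌊385722/29957⌋ = 12, remainder 26238
⌊29957/26238⌋ = 1, remainder 3719
⌊26238/3719⌋ = 7, remainder 205
⌊3719/205⌋ = 18, remainder 29
⌊205/29⌋ = 7, remainder 2
⌊29/2⌋ = 14, remainder 1
⌊2/1⌋ = 2, remainder 0

[11; 12, 1, 7, 18, 7, 14, 2]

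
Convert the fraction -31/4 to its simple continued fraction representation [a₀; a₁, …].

Run the Euclidean algorithm, recording each quotient:
⌊-31/4⌋ = -8, remainder 1
⌊4/1⌋ = 4, remainder 0

[-8; 4]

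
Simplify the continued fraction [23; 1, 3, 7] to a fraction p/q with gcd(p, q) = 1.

689/29

a_0 = 23: 23/1
a_1 = 1: 24/1
a_2 = 3: 95/4
a_3 = 7: 689/29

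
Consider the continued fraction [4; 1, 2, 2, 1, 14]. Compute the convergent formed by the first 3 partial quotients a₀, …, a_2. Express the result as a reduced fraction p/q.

Compute successive convergents:
a_0 = 4: 4/1
a_1 = 1: 5/1
a_2 = 2: 14/3

14/3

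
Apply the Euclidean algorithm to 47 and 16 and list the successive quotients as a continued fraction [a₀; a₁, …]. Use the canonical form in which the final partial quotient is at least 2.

[2; 1, 15]

47 ÷ 16 → quotient 2, remainder 15
16 ÷ 15 → quotient 1, remainder 1
15 ÷ 1 → quotient 15, remainder 0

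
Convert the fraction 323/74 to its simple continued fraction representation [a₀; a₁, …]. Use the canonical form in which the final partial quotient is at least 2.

[4; 2, 1, 2, 1, 6]

323 = 4·74 + 27, so a_0 = 4
74 = 2·27 + 20, so a_1 = 2
27 = 1·20 + 7, so a_2 = 1
20 = 2·7 + 6, so a_3 = 2
7 = 1·6 + 1, so a_4 = 1
6 = 6·1 + 0, so a_5 = 6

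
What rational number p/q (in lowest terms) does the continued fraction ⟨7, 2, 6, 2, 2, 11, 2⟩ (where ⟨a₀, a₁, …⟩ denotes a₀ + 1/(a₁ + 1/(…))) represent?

12263/1643

Start with 2.
11 + 1/(2/1) = 11 + 1/2 = 23/2
2 + 1/(23/2) = 2 + 2/23 = 48/23
2 + 1/(48/23) = 2 + 23/48 = 119/48
6 + 1/(119/48) = 6 + 48/119 = 762/119
2 + 1/(762/119) = 2 + 119/762 = 1643/762
7 + 1/(1643/762) = 7 + 762/1643 = 12263/1643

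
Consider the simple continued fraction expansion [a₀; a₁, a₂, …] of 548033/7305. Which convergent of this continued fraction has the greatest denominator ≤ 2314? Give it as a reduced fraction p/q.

a_0 = 75: 75/1  (≤ bound)
a_1 = 46: 3451/46  (≤ bound)
a_2 = 4: 13879/185  (≤ bound)
a_3 = 3: 45088/601  (≤ bound)
a_4 = 1: 58967/786  (≤ bound)
a_5 = 2: 163022/2173  (≤ bound)
a_6 = 3: 548033/7305  (> 2314, stop)

163022/2173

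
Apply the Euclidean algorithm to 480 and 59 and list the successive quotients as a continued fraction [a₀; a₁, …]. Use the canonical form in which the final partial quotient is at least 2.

Run the Euclidean algorithm, recording each quotient:
⌊480/59⌋ = 8, remainder 8
⌊59/8⌋ = 7, remainder 3
⌊8/3⌋ = 2, remainder 2
⌊3/2⌋ = 1, remainder 1
⌊2/1⌋ = 2, remainder 0

[8; 7, 2, 1, 2]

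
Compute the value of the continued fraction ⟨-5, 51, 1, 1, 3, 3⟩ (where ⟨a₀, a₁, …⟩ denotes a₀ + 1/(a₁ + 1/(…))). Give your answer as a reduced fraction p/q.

a_0 = -5: -5/1
a_1 = 51: -254/51
a_2 = 1: -259/52
a_3 = 1: -513/103
a_4 = 3: -1798/361
a_5 = 3: -5907/1186

-5907/1186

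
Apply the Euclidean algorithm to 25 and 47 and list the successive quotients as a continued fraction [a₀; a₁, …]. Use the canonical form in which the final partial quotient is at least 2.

25 = 0·47 + 25, so a_0 = 0
47 = 1·25 + 22, so a_1 = 1
25 = 1·22 + 3, so a_2 = 1
22 = 7·3 + 1, so a_3 = 7
3 = 3·1 + 0, so a_4 = 3

[0; 1, 1, 7, 3]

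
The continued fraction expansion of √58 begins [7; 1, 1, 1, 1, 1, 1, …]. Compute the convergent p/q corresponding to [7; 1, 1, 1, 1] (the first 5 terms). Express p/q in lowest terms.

38/5

a_0 = 7: 7/1
a_1 = 1: 8/1
a_2 = 1: 15/2
a_3 = 1: 23/3
a_4 = 1: 38/5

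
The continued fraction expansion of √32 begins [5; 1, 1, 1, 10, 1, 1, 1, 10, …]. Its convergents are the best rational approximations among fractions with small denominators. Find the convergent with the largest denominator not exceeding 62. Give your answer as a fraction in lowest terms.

a_0 = 5: 5/1  (≤ bound)
a_1 = 1: 6/1  (≤ bound)
a_2 = 1: 11/2  (≤ bound)
a_3 = 1: 17/3  (≤ bound)
a_4 = 10: 181/32  (≤ bound)
a_5 = 1: 198/35  (≤ bound)
a_6 = 1: 379/67  (> 62, stop)

198/35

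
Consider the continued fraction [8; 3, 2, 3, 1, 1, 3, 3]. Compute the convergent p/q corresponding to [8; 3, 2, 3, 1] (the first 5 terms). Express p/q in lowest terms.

257/31

Start with 1.
3 + 1/(1/1) = 3 + 1/1 = 4/1
2 + 1/(4/1) = 2 + 1/4 = 9/4
3 + 1/(9/4) = 3 + 4/9 = 31/9
8 + 1/(31/9) = 8 + 9/31 = 257/31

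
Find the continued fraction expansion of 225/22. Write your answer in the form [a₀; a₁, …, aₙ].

225 = 10·22 + 5, so a_0 = 10
22 = 4·5 + 2, so a_1 = 4
5 = 2·2 + 1, so a_2 = 2
2 = 2·1 + 0, so a_3 = 2

[10; 4, 2, 2]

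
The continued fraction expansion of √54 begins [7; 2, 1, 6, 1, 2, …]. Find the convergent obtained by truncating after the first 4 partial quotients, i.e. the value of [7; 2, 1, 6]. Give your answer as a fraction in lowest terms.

147/20

Build up convergents one term at a time:
a_0 = 7: 7/1
a_1 = 2: 15/2
a_2 = 1: 22/3
a_3 = 6: 147/20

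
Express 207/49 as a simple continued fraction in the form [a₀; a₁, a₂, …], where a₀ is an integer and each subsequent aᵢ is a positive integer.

207 ÷ 49 → quotient 4, remainder 11
49 ÷ 11 → quotient 4, remainder 5
11 ÷ 5 → quotient 2, remainder 1
5 ÷ 1 → quotient 5, remainder 0

[4; 4, 2, 5]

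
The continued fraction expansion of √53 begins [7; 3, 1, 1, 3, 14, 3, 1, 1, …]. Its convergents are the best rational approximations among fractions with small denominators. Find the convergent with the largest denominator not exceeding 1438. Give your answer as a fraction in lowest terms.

7979/1096

a_0 = 7: 7/1  (≤ bound)
a_1 = 3: 22/3  (≤ bound)
a_2 = 1: 29/4  (≤ bound)
a_3 = 1: 51/7  (≤ bound)
a_4 = 3: 182/25  (≤ bound)
a_5 = 14: 2599/357  (≤ bound)
a_6 = 3: 7979/1096  (≤ bound)
a_7 = 1: 10578/1453  (> 1438, stop)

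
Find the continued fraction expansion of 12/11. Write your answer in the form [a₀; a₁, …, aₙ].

[1; 11]

⌊12/11⌋ = 1, remainder 1
⌊11/1⌋ = 11, remainder 0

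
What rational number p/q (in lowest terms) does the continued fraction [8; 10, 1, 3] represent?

Start with 3.
1 + 1/(3/1) = 1 + 1/3 = 4/3
10 + 1/(4/3) = 10 + 3/4 = 43/4
8 + 1/(43/4) = 8 + 4/43 = 348/43

348/43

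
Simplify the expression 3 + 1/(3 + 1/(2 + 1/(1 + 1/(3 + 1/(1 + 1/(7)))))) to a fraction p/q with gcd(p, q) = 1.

Start with 7.
1 + 1/(7/1) = 1 + 1/7 = 8/7
3 + 1/(8/7) = 3 + 7/8 = 31/8
1 + 1/(31/8) = 1 + 8/31 = 39/31
2 + 1/(39/31) = 2 + 31/39 = 109/39
3 + 1/(109/39) = 3 + 39/109 = 366/109
3 + 1/(366/109) = 3 + 109/366 = 1207/366

1207/366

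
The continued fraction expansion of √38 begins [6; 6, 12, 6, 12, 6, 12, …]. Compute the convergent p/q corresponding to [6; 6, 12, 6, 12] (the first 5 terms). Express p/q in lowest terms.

33294/5401

Starting at the tail and folding back:
Start with 12.
6 + 1/(12/1) = 6 + 1/12 = 73/12
12 + 1/(73/12) = 12 + 12/73 = 888/73
6 + 1/(888/73) = 6 + 73/888 = 5401/888
6 + 1/(5401/888) = 6 + 888/5401 = 33294/5401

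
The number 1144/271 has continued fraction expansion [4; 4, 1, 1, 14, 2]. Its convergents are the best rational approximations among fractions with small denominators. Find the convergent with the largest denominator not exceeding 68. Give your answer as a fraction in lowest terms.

a_0 = 4: 4/1  (≤ bound)
a_1 = 4: 17/4  (≤ bound)
a_2 = 1: 21/5  (≤ bound)
a_3 = 1: 38/9  (≤ bound)
a_4 = 14: 553/131  (> 68, stop)

38/9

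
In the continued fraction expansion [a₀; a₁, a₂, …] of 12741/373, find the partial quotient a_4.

12741 = 34·373 + 59, so a_0 = 34
373 = 6·59 + 19, so a_1 = 6
59 = 3·19 + 2, so a_2 = 3
19 = 9·2 + 1, so a_3 = 9
2 = 2·1 + 0, so a_4 = 2

2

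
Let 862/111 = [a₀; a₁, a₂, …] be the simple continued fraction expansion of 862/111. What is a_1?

Run the Euclidean algorithm, recording each quotient:
⌊862/111⌋ = 7, remainder 85
⌊111/85⌋ = 1, remainder 26

1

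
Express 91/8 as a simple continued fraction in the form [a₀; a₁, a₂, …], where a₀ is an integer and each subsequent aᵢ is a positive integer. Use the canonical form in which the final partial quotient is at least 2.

Run the Euclidean algorithm, recording each quotient:
91 = 11·8 + 3, so a_0 = 11
8 = 2·3 + 2, so a_1 = 2
3 = 1·2 + 1, so a_2 = 1
2 = 2·1 + 0, so a_3 = 2

[11; 2, 1, 2]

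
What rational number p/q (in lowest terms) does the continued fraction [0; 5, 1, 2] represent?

3/17

a_0 = 0: 0/1
a_1 = 5: 1/5
a_2 = 1: 1/6
a_3 = 2: 3/17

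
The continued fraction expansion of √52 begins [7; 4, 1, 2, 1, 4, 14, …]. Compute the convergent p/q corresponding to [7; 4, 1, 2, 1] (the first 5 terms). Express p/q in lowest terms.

137/19

Start with 1.
2 + 1/(1/1) = 2 + 1/1 = 3/1
1 + 1/(3/1) = 1 + 1/3 = 4/3
4 + 1/(4/3) = 4 + 3/4 = 19/4
7 + 1/(19/4) = 7 + 4/19 = 137/19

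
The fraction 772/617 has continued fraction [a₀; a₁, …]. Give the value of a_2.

1

772 ÷ 617 → quotient 1, remainder 155
617 ÷ 155 → quotient 3, remainder 152
155 ÷ 152 → quotient 1, remainder 3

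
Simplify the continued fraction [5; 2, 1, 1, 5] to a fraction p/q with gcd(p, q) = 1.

Start with 5.
1 + 1/(5/1) = 1 + 1/5 = 6/5
1 + 1/(6/5) = 1 + 5/6 = 11/6
2 + 1/(11/6) = 2 + 6/11 = 28/11
5 + 1/(28/11) = 5 + 11/28 = 151/28

151/28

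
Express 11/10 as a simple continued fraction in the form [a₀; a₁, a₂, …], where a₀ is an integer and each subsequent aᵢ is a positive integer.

[1; 10]

⌊11/10⌋ = 1, remainder 1
⌊10/1⌋ = 10, remainder 0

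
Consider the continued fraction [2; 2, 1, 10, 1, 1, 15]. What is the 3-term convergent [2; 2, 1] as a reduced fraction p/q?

7/3

a_0 = 2: 2/1
a_1 = 2: 5/2
a_2 = 1: 7/3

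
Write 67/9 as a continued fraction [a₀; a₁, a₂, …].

Apply division with remainder until the remainder is 0:
⌊67/9⌋ = 7, remainder 4
⌊9/4⌋ = 2, remainder 1
⌊4/1⌋ = 4, remainder 0

[7; 2, 4]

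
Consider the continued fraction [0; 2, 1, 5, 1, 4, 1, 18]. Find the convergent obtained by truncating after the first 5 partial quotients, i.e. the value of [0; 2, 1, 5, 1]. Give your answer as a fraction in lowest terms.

a_0 = 0: 0/1
a_1 = 2: 1/2
a_2 = 1: 1/3
a_3 = 5: 6/17
a_4 = 1: 7/20

7/20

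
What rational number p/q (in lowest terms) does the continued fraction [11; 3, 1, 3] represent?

Start with 3.
1 + 1/(3/1) = 1 + 1/3 = 4/3
3 + 1/(4/3) = 3 + 3/4 = 15/4
11 + 1/(15/4) = 11 + 4/15 = 169/15

169/15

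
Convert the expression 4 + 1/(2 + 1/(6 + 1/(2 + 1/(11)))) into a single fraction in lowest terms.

a_0 = 4: 4/1
a_1 = 2: 9/2
a_2 = 6: 58/13
a_3 = 2: 125/28
a_4 = 11: 1433/321

1433/321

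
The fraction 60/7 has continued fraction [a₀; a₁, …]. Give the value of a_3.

3

Repeatedly divide and take the remainder:
⌊60/7⌋ = 8, remainder 4
⌊7/4⌋ = 1, remainder 3
⌊4/3⌋ = 1, remainder 1
⌊3/1⌋ = 3, remainder 0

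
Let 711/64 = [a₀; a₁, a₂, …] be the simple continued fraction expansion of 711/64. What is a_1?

Apply division with remainder until the remainder is 0:
⌊711/64⌋ = 11, remainder 7
⌊64/7⌋ = 9, remainder 1

9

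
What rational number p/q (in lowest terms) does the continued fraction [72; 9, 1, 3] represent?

Use the convergent recurrence hₖ = aₖ·hₖ₋₁ + hₖ₋₂ (and likewise for the denominators kₖ):
a_0 = 72: 72/1
a_1 = 9: 649/9
a_2 = 1: 721/10
a_3 = 3: 2812/39

2812/39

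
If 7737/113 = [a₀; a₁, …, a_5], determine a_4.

Apply division with remainder until the remainder is 0:
7737 = 68·113 + 53, so a_0 = 68
113 = 2·53 + 7, so a_1 = 2
53 = 7·7 + 4, so a_2 = 7
7 = 1·4 + 3, so a_3 = 1
4 = 1·3 + 1, so a_4 = 1

1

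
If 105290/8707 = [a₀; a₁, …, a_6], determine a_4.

Run the Euclidean algorithm, recording each quotient:
105290 = 12·8707 + 806, so a_0 = 12
8707 = 10·806 + 647, so a_1 = 10
806 = 1·647 + 159, so a_2 = 1
647 = 4·159 + 11, so a_3 = 4
159 = 14·11 + 5, so a_4 = 14

14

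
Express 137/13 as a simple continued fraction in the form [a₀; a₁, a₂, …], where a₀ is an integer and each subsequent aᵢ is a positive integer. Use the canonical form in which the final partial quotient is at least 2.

137 = 10·13 + 7, so a_0 = 10
13 = 1·7 + 6, so a_1 = 1
7 = 1·6 + 1, so a_2 = 1
6 = 6·1 + 0, so a_3 = 6

[10; 1, 1, 6]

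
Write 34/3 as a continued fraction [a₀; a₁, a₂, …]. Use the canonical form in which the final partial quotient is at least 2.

Run the Euclidean algorithm, recording each quotient:
⌊34/3⌋ = 11, remainder 1
⌊3/1⌋ = 3, remainder 0

[11; 3]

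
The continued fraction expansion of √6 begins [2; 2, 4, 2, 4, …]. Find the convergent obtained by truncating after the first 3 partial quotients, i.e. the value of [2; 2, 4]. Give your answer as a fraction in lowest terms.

Collapse the nested fraction from the inside out:
Start with 4.
2 + 1/(4/1) = 2 + 1/4 = 9/4
2 + 1/(9/4) = 2 + 4/9 = 22/9

22/9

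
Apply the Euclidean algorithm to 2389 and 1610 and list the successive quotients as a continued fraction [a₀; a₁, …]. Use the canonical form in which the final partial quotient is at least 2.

2389 ÷ 1610 → quotient 1, remainder 779
1610 ÷ 779 → quotient 2, remainder 52
779 ÷ 52 → quotient 14, remainder 51
52 ÷ 51 → quotient 1, remainder 1
51 ÷ 1 → quotient 51, remainder 0

[1; 2, 14, 1, 51]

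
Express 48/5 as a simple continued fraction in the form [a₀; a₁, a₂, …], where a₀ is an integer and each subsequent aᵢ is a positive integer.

[9; 1, 1, 2]

⌊48/5⌋ = 9, remainder 3
⌊5/3⌋ = 1, remainder 2
⌊3/2⌋ = 1, remainder 1
⌊2/1⌋ = 2, remainder 0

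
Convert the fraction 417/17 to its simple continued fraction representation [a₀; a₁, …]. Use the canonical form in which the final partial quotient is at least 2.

417 = 24·17 + 9, so a_0 = 24
17 = 1·9 + 8, so a_1 = 1
9 = 1·8 + 1, so a_2 = 1
8 = 8·1 + 0, so a_3 = 8

[24; 1, 1, 8]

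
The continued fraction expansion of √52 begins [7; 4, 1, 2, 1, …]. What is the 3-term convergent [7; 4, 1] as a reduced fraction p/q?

36/5

Build up convergents one term at a time:
a_0 = 7: 7/1
a_1 = 4: 29/4
a_2 = 1: 36/5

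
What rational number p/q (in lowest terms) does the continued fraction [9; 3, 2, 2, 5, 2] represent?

1868/201

Use the convergent recurrence hₖ = aₖ·hₖ₋₁ + hₖ₋₂ (and likewise for the denominators kₖ):
a_0 = 9: 9/1
a_1 = 3: 28/3
a_2 = 2: 65/7
a_3 = 2: 158/17
a_4 = 5: 855/92
a_5 = 2: 1868/201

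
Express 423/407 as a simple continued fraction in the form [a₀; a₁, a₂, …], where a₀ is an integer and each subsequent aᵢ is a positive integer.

[1; 25, 2, 3, 2]

423 ÷ 407 → quotient 1, remainder 16
407 ÷ 16 → quotient 25, remainder 7
16 ÷ 7 → quotient 2, remainder 2
7 ÷ 2 → quotient 3, remainder 1
2 ÷ 1 → quotient 2, remainder 0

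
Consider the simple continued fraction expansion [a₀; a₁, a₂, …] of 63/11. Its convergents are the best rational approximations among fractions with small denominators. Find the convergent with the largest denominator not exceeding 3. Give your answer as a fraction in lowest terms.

a_0 = 5: 5/1  (≤ bound)
a_1 = 1: 6/1  (≤ bound)
a_2 = 2: 17/3  (≤ bound)
a_3 = 1: 23/4  (> 3, stop)

17/3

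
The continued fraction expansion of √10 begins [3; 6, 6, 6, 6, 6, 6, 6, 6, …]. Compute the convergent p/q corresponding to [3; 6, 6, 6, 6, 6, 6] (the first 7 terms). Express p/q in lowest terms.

168717/53353

Start with 6.
6 + 1/(6/1) = 6 + 1/6 = 37/6
6 + 1/(37/6) = 6 + 6/37 = 228/37
6 + 1/(228/37) = 6 + 37/228 = 1405/228
6 + 1/(1405/228) = 6 + 228/1405 = 8658/1405
6 + 1/(8658/1405) = 6 + 1405/8658 = 53353/8658
3 + 1/(53353/8658) = 3 + 8658/53353 = 168717/53353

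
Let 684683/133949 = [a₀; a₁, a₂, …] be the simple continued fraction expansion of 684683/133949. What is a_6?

Run the Euclidean algorithm, recording each quotient:
684683 ÷ 133949 → quotient 5, remainder 14938
133949 ÷ 14938 → quotient 8, remainder 14445
14938 ÷ 14445 → quotient 1, remainder 493
14445 ÷ 493 → quotient 29, remainder 148
493 ÷ 148 → quotient 3, remainder 49
148 ÷ 49 → quotient 3, remainder 1
49 ÷ 1 → quotient 49, remainder 0

49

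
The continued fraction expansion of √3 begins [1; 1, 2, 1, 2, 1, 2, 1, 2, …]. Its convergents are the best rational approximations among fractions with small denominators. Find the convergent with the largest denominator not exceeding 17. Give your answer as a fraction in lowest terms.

List convergents until the denominator exceeds the bound:
a_0 = 1: 1/1  (≤ bound)
a_1 = 1: 2/1  (≤ bound)
a_2 = 2: 5/3  (≤ bound)
a_3 = 1: 7/4  (≤ bound)
a_4 = 2: 19/11  (≤ bound)
a_5 = 1: 26/15  (≤ bound)
a_6 = 2: 71/41  (> 17, stop)

26/15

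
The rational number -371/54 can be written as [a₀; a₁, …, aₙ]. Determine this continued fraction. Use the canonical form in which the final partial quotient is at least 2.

[-7; 7, 1, 2, 2]

Repeatedly divide and take the remainder:
⌊-371/54⌋ = -7, remainder 7
⌊54/7⌋ = 7, remainder 5
⌊7/5⌋ = 1, remainder 2
⌊5/2⌋ = 2, remainder 1
⌊2/1⌋ = 2, remainder 0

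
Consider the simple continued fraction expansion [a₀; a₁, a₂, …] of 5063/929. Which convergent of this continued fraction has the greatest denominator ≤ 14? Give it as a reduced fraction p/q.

49/9

a_0 = 5: 5/1  (≤ bound)
a_1 = 2: 11/2  (≤ bound)
a_2 = 4: 49/9  (≤ bound)
a_3 = 2: 109/20  (> 14, stop)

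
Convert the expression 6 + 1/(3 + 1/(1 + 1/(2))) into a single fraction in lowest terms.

Build up convergents one term at a time:
a_0 = 6: 6/1
a_1 = 3: 19/3
a_2 = 1: 25/4
a_3 = 2: 69/11

69/11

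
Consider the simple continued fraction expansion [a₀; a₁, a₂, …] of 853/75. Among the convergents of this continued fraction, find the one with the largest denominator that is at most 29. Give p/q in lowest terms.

a_0 = 11: 11/1  (≤ bound)
a_1 = 2: 23/2  (≤ bound)
a_2 = 1: 34/3  (≤ bound)
a_3 = 2: 91/8  (≤ bound)
a_4 = 9: 853/75  (> 29, stop)

91/8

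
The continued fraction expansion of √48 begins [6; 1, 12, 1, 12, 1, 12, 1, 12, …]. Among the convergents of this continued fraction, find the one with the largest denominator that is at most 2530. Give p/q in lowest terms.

17466/2521

a_0 = 6: 6/1  (≤ bound)
a_1 = 1: 7/1  (≤ bound)
a_2 = 12: 90/13  (≤ bound)
a_3 = 1: 97/14  (≤ bound)
a_4 = 12: 1254/181  (≤ bound)
a_5 = 1: 1351/195  (≤ bound)
a_6 = 12: 17466/2521  (≤ bound)
a_7 = 1: 18817/2716  (> 2530, stop)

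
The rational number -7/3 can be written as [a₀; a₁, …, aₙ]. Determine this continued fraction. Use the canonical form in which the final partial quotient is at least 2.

[-3; 1, 2]

Repeatedly divide and take the remainder:
-7 = -3·3 + 2, so a_0 = -3
3 = 1·2 + 1, so a_1 = 1
2 = 2·1 + 0, so a_2 = 2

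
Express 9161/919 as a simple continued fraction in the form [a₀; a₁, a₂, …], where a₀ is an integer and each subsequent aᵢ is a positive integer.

[9; 1, 30, 1, 2, 4, 2]

9161 ÷ 919 → quotient 9, remainder 890
919 ÷ 890 → quotient 1, remainder 29
890 ÷ 29 → quotient 30, remainder 20
29 ÷ 20 → quotient 1, remainder 9
20 ÷ 9 → quotient 2, remainder 2
9 ÷ 2 → quotient 4, remainder 1
2 ÷ 1 → quotient 2, remainder 0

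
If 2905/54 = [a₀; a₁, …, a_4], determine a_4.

Repeatedly divide and take the remainder:
2905 = 53·54 + 43, so a_0 = 53
54 = 1·43 + 11, so a_1 = 1
43 = 3·11 + 10, so a_2 = 3
11 = 1·10 + 1, so a_3 = 1
10 = 10·1 + 0, so a_4 = 10

10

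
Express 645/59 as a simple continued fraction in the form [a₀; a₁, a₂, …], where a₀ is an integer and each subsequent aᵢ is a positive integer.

[10; 1, 13, 1, 3]

Run the Euclidean algorithm, recording each quotient:
645 ÷ 59 → quotient 10, remainder 55
59 ÷ 55 → quotient 1, remainder 4
55 ÷ 4 → quotient 13, remainder 3
4 ÷ 3 → quotient 1, remainder 1
3 ÷ 1 → quotient 3, remainder 0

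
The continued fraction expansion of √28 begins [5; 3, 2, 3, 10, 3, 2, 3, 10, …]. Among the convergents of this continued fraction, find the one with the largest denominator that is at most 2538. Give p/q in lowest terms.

a_0 = 5: 5/1  (≤ bound)
a_1 = 3: 16/3  (≤ bound)
a_2 = 2: 37/7  (≤ bound)
a_3 = 3: 127/24  (≤ bound)
a_4 = 10: 1307/247  (≤ bound)
a_5 = 3: 4048/765  (≤ bound)
a_6 = 2: 9403/1777  (≤ bound)
a_7 = 3: 32257/6096  (> 2538, stop)

9403/1777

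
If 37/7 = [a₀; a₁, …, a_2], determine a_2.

37 = 5·7 + 2, so a_0 = 5
7 = 3·2 + 1, so a_1 = 3
2 = 2·1 + 0, so a_2 = 2

2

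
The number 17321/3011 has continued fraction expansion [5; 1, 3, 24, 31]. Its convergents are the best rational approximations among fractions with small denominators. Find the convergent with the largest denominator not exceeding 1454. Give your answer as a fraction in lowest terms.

List convergents until the denominator exceeds the bound:
a_0 = 5: 5/1  (≤ bound)
a_1 = 1: 6/1  (≤ bound)
a_2 = 3: 23/4  (≤ bound)
a_3 = 24: 558/97  (≤ bound)
a_4 = 31: 17321/3011  (> 1454, stop)

558/97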